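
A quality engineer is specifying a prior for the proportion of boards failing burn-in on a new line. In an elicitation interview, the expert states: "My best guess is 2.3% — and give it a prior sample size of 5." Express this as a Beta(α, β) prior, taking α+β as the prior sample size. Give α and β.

α = 0.115, β = 4.885

Under the effective-sample-size interpretation, Beta(α, β) has prior mean α/(α+β) and prior sample size α+β.
So α+β = 5 and α/(α+β) = 0.023, giving α = 0.023·5 = 0.115 and β = 5 − 0.115 = 4.885.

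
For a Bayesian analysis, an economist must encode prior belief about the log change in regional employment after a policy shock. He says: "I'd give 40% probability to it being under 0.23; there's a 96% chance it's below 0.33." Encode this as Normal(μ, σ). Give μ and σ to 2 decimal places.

μ = 0.24, σ = 0.05

The p-quantile of Normal(μ,σ) is μ + z_p·σ, with z_{0.4} = -0.2533 and z_{0.96} = 1.751.
Eliminate σ: μ = (z₂·x₁ − z₁·x₂)/(z₂ − z₁) = (1.751·0.23 − (-0.2533)·0.33)/2.004 = 0.24.
Then σ = (x₂ − x₁)/(z₂ − z₁) = (0.33 − 0.23)/2.004 = 0.05.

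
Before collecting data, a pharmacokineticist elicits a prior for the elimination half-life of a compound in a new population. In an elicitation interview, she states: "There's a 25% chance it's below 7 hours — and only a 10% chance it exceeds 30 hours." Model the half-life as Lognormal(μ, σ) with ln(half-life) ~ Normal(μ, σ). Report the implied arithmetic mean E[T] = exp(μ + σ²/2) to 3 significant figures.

If T ~ Lognormal(μ,σ) then ln T ~ Normal(μ,σ), so the p-quantile of ln T is μ + z_p·σ.
ln(7) = 1.946 and ln(30) = 3.401; z_{0.25} = -0.6745, z_{0.9} = 1.282.
σ = (3.401 − 1.946)/(1.282 − (-0.6745)) = 0.744.
μ = 1.946 − (-0.6745)·0.744 = 2.448.
E[T] = exp(μ + σ²/2) = exp(2.448 + 0.2768) = 15.2 hours.

E[T] ≈ 15.2 hours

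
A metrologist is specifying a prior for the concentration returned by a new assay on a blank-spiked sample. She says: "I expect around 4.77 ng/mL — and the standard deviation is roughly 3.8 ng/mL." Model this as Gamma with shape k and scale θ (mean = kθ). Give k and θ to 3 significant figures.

k ≈ 1.58, θ ≈ 3.03

For Gamma(k, scale θ): mean = kθ, variance = kθ², so CV = 1/√k.
CV = SD/mean = 3.8/4.77 = 0.7966, hence k = 1/CV² = 1.58.
Then θ = mean/k = 4.77/1.58 = 3.03.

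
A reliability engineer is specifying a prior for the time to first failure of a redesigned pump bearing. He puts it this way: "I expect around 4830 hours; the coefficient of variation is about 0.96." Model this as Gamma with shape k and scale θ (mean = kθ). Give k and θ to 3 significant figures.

For Gamma(k, scale θ): mean = kθ, variance = kθ², so CV = 1/√k.
CV = 0.96, hence k = 1/CV² = 1.09.
Then θ = mean/k = 4830/1.09 = 4450.

k ≈ 1.09, θ ≈ 4450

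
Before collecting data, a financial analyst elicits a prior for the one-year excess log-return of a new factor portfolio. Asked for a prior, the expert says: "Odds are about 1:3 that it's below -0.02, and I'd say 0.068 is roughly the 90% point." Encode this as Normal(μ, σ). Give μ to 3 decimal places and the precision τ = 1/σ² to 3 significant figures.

The p-quantile of Normal(μ,σ) is μ + z_p·σ, with z_{0.25} = -0.6745 and z_{0.9} = 1.282.
Eliminate σ: μ = (z₂·x₁ − z₁·x₂)/(z₂ − z₁) = (1.282·-0.02 − (-0.6745)·0.068)/1.956 = 0.010.
Then σ = (x₂ − x₁)/(z₂ − z₁) = (0.068 − -0.02)/1.956 = 0.045.
Precision τ = 1/σ² = 1/0.04499² = 494.

μ = 0.010, τ = 494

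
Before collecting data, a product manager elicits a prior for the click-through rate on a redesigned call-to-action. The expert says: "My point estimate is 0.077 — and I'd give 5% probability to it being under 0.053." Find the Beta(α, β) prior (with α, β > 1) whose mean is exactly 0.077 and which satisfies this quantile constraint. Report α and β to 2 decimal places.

α ≈ 22.22, β ≈ 266.40

With mean 0.077 fixed, write α = 0.077s, β = 0.923s where s = α+β.
Need P(θ < 0.053) = 0.05 under Beta(0.077s, 0.923s). Normal approximation: (q−m)/√(m(1−m)/s) ≈ z_{0.05} = -1.64, so s ≈ 0.077·0.923·(-1.64)²/(0.053−0.077)² = 333.8.
At s = 333.8: P(θ<0.053) ≈ 0.038. Adjusting to match 0.05 gives s ≈ 288.62.
So α = 0.077·288.62 ≈ 22.22, β = 0.923·288.62 ≈ 266.40.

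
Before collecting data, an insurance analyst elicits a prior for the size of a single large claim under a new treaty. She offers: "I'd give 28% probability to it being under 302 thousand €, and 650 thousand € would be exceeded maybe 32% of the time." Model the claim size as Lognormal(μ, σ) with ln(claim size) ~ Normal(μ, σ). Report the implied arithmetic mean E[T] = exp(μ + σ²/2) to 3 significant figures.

E[T] ≈ 603 thousand €

If T ~ Lognormal(μ,σ) then ln T ~ Normal(μ,σ), so the p-quantile of ln T is μ + z_p·σ.
ln(302) = 5.71 and ln(650) = 6.477; z_{0.28} = -0.5828, z_{0.68} = 0.4677.
σ = (6.477 − 5.71)/(0.4677 − (-0.5828)) = 0.730.
μ = 5.71 − (-0.5828)·0.730 = 6.136.
E[T] = exp(μ + σ²/2) = exp(6.136 + 0.2662) = 603 thousand €.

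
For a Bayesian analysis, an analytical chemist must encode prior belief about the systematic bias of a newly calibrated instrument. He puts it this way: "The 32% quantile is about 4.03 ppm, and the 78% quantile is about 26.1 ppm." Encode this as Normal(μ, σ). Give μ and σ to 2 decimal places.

For Normal(μ,σ), the p-quantile is μ + z_p·σ. Here z_{0.32} = -0.4677, z_{0.78} = 0.7722.
So 4.03 = μ − 0.4677σ and 26.1 = μ + 0.7722σ.
Subtracting: σ = (26.1 − 4.03)/(0.7722 − (-0.4677)) = 17.80.
Then μ = 4.03 − (-0.4677)·17.80 = 12.36.

μ = 12.36, σ = 17.80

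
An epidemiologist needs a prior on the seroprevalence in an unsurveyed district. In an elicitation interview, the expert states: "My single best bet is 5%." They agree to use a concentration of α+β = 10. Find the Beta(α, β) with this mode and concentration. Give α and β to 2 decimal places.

For α,β > 1 the Beta mode is (α−1)/(α+β−2). With α+β = 10, the mode is (α−1)/8.
Set (α−1)/8 = 0.05 → α = 1 + 0.05·8 = 1.40.
β = 10 − α = 8.60.

α = 1.40, β = 8.60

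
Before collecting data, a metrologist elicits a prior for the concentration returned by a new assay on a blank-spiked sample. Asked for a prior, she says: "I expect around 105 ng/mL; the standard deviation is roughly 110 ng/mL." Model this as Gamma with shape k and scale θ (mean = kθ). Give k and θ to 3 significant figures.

k ≈ 0.911, θ ≈ 115

For Gamma(k, scale θ): mean = kθ, variance = kθ², so CV = 1/√k.
CV = SD/mean = 110/105 = 1.048, hence k = 1/CV² = 0.911.
Then θ = mean/k = 105/0.911 = 115.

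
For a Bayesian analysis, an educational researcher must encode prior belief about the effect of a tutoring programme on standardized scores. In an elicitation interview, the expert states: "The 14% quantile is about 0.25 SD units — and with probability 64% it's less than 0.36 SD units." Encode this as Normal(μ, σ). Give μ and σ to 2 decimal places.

For Normal(μ,σ), the p-quantile is μ + z_p·σ. Here z_{0.14} = -1.08, z_{0.64} = 0.3585.
So 0.25 = μ − 1.08σ and 0.36 = μ + 0.3585σ.
Subtracting: σ = (0.36 − 0.25)/(0.3585 − (-1.08)) = 0.08.
Then μ = 0.25 − (-1.08)·0.08 = 0.33.

μ = 0.33, σ = 0.08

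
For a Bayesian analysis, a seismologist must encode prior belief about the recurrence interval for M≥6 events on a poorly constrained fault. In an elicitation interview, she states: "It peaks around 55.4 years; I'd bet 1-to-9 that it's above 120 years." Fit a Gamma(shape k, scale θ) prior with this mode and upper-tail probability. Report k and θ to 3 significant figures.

k ≈ 4.22, θ ≈ 17.2

Gamma(k,θ) with k>1 has mode (k−1)θ, so θ = 55.4/(k−1).
Need P(X < 120) = 0.9 with θ tied to k this way. Start at k = 2, θ = 55.4: P(X<120) ≈ 0.637.
Too low — raise k to concentrate. Iterating converges to k ≈ 4.22.
Then θ = 55.4/(4.22−1) ≈ 17.2.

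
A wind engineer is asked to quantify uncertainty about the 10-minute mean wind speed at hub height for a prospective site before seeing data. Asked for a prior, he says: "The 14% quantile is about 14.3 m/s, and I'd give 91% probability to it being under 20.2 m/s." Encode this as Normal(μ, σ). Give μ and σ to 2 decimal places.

μ = 16.93, σ = 2.44

The p-quantile of Normal(μ,σ) is μ + z_p·σ, with z_{0.14} = -1.08 and z_{0.91} = 1.341.
Eliminate σ: μ = (z₂·x₁ − z₁·x₂)/(z₂ − z₁) = (1.341·14.3 − (-1.08)·20.2)/2.421 = 16.93.
Then σ = (x₂ − x₁)/(z₂ − z₁) = (20.2 − 14.3)/2.421 = 2.44.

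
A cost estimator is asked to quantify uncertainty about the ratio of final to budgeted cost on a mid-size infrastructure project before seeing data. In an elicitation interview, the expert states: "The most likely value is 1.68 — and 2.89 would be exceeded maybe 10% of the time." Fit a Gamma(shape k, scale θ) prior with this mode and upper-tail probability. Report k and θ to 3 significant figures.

k ≈ 7.44, θ ≈ 0.261

Gamma(k,θ) with k>1 has mode (k−1)θ, so θ = 1.68/(k−1).
Need P(X < 2.89) = 0.9 with θ tied to k this way. Start at k = 2, θ = 1.68: P(X<2.89) ≈ 0.513.
Too low — raise k to concentrate. Iterating converges to k ≈ 7.44.
Then θ = 1.68/(7.44−1) ≈ 0.261.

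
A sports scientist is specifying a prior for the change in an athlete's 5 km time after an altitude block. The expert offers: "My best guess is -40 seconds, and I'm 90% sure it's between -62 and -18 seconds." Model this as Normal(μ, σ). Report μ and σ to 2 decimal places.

μ = -40.00, σ = 13.38

A symmetric 90% interval runs μ ± z·σ with z = 1.645.
Half-width = 22, so σ = 22/1.645 = 13.38.
μ is the stated best guess, -40.00.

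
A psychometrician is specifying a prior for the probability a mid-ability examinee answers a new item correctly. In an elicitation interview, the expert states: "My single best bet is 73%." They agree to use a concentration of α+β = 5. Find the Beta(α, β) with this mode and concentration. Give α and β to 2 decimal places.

For α,β > 1 the Beta mode is (α−1)/(α+β−2). With α+β = 5, the mode is (α−1)/3.
Set (α−1)/3 = 0.73 → α = 1 + 0.73·3 = 3.19.
β = 5 − α = 1.81.

α = 3.19, β = 1.81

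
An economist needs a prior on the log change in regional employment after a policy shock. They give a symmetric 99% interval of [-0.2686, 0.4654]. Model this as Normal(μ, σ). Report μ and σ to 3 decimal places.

μ = 0.098, σ = 0.142

A symmetric 99% interval runs μ ± z·σ with z = 2.576.
Half-width = 0.367, so σ = 0.367/2.576 = 0.142.
μ is the interval midpoint, 0.098.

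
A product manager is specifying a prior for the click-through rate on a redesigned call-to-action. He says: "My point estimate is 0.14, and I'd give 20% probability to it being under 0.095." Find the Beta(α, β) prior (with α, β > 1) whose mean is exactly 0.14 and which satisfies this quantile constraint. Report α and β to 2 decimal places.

With mean 0.14 fixed, write α = 0.14s, β = 0.86s where s = α+β.
Need P(θ < 0.095) = 0.2 under Beta(0.14s, 0.86s). Normal approximation: (q−m)/√(m(1−m)/s) ≈ z_{0.2} = -0.842, so s ≈ 0.14·0.86·(-0.842)²/(0.095−0.14)² = 42.1.
At s = 42.1: P(θ<0.095) ≈ 0.206. Adjusting to match 0.2 gives s ≈ 43.71.
So α = 0.14·43.71 ≈ 6.12, β = 0.86·43.71 ≈ 37.59.

α ≈ 6.12, β ≈ 37.59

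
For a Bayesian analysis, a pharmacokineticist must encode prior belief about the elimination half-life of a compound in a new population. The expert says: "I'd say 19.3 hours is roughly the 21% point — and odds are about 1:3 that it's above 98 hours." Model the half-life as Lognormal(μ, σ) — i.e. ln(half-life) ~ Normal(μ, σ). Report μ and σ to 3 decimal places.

μ ≈ 3.845, σ ≈ 1.097

If T ~ Lognormal(μ,σ) then ln T ~ Normal(μ,σ), so the p-quantile of ln T is μ + z_p·σ.
ln(19.3) = 2.96 and ln(98) = 4.585; z_{0.21} = -0.8064, z_{0.75} = 0.6745.
σ = (4.585 − 2.96)/(0.6745 − (-0.8064)) = 1.097.
μ = 2.96 − (-0.8064)·1.097 = 3.845.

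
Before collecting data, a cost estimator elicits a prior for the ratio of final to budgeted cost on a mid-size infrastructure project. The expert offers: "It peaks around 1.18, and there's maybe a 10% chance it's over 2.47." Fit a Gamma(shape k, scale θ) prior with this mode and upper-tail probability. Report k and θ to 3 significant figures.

k ≈ 4.52, θ ≈ 0.335

Gamma(k,θ) with k>1 has mode (k−1)θ, so θ = 1.18/(k−1).
Need P(X < 2.47) = 0.9 with θ tied to k this way. Start at k = 2, θ = 1.18: P(X<2.47) ≈ 0.619.
Too low — raise k to concentrate. Iterating converges to k ≈ 4.52.
Then θ = 1.18/(4.52−1) ≈ 0.335.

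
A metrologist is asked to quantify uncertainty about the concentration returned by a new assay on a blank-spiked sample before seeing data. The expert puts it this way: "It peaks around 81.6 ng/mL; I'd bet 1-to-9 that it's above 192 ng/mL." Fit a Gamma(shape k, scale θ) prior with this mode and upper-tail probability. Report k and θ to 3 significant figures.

k ≈ 3.63, θ ≈ 31.1

Gamma(k,θ) with k>1 has mode (k−1)θ, so θ = 81.6/(k−1).
Need P(X < 192) = 0.9 with θ tied to k this way. Start at k = 2, θ = 81.6: P(X<192) ≈ 0.681.
Too low — raise k to concentrate. Iterating converges to k ≈ 3.63.
Then θ = 81.6/(3.63−1) ≈ 31.1.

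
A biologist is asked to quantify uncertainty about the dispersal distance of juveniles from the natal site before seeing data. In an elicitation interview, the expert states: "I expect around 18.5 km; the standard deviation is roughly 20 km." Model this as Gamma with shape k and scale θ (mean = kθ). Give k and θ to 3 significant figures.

k ≈ 0.856, θ ≈ 21.6

For Gamma(k, scale θ): mean = kθ, variance = kθ², so CV = 1/√k.
CV = SD/mean = 20/18.5 = 1.081, hence k = 1/CV² = 0.856.
Then θ = mean/k = 18.5/0.856 = 21.6.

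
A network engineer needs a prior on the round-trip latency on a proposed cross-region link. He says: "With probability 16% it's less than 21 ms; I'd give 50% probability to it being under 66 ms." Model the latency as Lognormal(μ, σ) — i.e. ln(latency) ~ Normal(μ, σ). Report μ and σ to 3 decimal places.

μ ≈ 4.190, σ ≈ 1.152

If T ~ Lognormal(μ,σ) then ln T ~ Normal(μ,σ), so the p-quantile of ln T is μ + z_p·σ.
ln(21) = 3.045 and ln(66) = 4.19; z_{0.16} = -0.9945, z_{0.5} = 0.
σ = (4.19 − 3.045)/(0 − (-0.9945)) = 1.152.
μ = 3.045 − (-0.9945)·1.152 = 4.190.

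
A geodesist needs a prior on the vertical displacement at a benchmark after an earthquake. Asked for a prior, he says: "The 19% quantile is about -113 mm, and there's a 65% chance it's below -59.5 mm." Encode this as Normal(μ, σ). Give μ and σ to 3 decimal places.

μ = -75.819, σ = 42.352

The p-quantile of Normal(μ,σ) is μ + z_p·σ, with z_{0.19} = -0.8779 and z_{0.65} = 0.3853.
Eliminate σ: μ = (z₂·x₁ − z₁·x₂)/(z₂ − z₁) = (0.3853·-113 − (-0.8779)·-59.5)/1.263 = -75.819.
Then σ = (x₂ − x₁)/(z₂ − z₁) = (-59.5 − -113)/1.263 = 42.352.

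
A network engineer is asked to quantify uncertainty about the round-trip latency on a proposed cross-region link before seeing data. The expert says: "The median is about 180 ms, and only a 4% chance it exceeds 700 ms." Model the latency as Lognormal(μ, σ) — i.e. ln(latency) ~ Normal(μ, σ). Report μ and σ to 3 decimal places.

μ ≈ 5.193, σ ≈ 0.776

If T ~ Lognormal(μ,σ) then ln T ~ Normal(μ,σ), so the p-quantile of ln T is μ + z_p·σ.
ln(180) = 5.193 and ln(700) = 6.551; z_{0.5} = 0, z_{0.96} = 1.751.
σ = (6.551 − 5.193)/(1.751 − (0)) = 0.776.
μ = 5.193 − (0)·0.776 = 5.193.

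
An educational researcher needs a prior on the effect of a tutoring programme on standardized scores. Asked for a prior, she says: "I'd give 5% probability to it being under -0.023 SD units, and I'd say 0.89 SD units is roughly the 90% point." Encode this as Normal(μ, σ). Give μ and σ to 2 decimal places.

For Normal(μ,σ), the p-quantile is μ + z_p·σ. Here z_{0.05} = -1.645, z_{0.9} = 1.282.
So -0.023 = μ − 1.645σ and 0.89 = μ + 1.282σ.
Subtracting: σ = (0.89 − -0.023)/(1.282 − (-1.645)) = 0.31.
Then μ = -0.023 − (-1.645)·0.31 = 0.49.

μ = 0.49, σ = 0.31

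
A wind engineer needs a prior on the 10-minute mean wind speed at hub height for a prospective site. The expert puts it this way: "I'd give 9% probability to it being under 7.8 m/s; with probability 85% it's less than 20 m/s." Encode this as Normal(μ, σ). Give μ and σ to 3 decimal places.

μ = 14.681, σ = 5.132

For Normal(μ,σ), the p-quantile is μ + z_p·σ. Here z_{0.09} = -1.341, z_{0.85} = 1.036.
So 7.8 = μ − 1.341σ and 20 = μ + 1.036σ.
Subtracting: σ = (20 − 7.8)/(1.036 − (-1.341)) = 5.132.
Then μ = 7.8 − (-1.341)·5.132 = 14.681.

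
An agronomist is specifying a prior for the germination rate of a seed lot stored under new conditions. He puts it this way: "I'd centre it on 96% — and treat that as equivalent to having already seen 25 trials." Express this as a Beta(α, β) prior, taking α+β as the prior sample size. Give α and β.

Under the effective-sample-size interpretation, Beta(α, β) has prior mean α/(α+β) and prior sample size α+β.
So α+β = 25 and α/(α+β) = 0.96, giving α = 0.96·25 = 24 and β = 25 − 24 = 1.

α = 24, β = 1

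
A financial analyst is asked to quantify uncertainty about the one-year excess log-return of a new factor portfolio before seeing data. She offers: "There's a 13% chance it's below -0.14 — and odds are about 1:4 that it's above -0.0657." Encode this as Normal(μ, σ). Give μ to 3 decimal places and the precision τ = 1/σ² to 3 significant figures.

For Normal(μ,σ), the p-quantile is μ + z_p·σ. Here z_{0.13} = -1.126, z_{0.8} = 0.8416.
So -0.14 = μ − 1.126σ and -0.0657 = μ + 0.8416σ.
Subtracting: σ = (-0.0657 − -0.14)/(0.8416 − (-1.126)) = 0.038.
Then μ = -0.14 − (-1.126)·0.038 = -0.097.
Precision τ = 1/σ² = 1/0.03775² = 702.

μ = -0.097, τ = 702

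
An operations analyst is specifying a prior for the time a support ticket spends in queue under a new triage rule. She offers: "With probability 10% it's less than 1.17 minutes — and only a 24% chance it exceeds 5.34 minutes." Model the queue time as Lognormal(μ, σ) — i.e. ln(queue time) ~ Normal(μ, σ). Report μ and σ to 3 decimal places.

μ ≈ 1.136, σ ≈ 0.764

If T ~ Lognormal(μ,σ) then ln T ~ Normal(μ,σ), so the p-quantile of ln T is μ + z_p·σ.
ln(1.17) = 0.157 and ln(5.34) = 1.675; z_{0.1} = -1.282, z_{0.76} = 0.7063.
σ = (1.675 − 0.157)/(0.7063 − (-1.282)) = 0.764.
μ = 0.157 − (-1.282)·0.764 = 1.136.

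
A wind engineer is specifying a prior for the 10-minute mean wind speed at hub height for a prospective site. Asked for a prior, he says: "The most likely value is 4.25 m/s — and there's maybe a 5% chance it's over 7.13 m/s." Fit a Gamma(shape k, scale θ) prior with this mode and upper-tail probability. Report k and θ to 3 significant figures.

k ≈ 11.4, θ ≈ 0.407

Gamma(k,θ) with k>1 has mode (k−1)θ, so θ = 4.25/(k−1).
Need P(X < 7.13) = 0.95 with θ tied to k this way. Start at k = 2, θ = 4.25: P(X<7.13) ≈ 0.500.
Too low — raise k to concentrate. Iterating converges to k ≈ 11.4.
Then θ = 4.25/(11.4−1) ≈ 0.407.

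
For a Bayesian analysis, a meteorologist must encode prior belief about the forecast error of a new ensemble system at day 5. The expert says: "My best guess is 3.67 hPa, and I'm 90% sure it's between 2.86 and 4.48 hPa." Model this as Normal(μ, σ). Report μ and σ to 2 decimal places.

μ = 3.67, σ = 0.49

A symmetric 90% interval runs μ ± z·σ with z = 1.645.
Half-width = 0.81, so σ = 0.81/1.645 = 0.49.
μ is the stated best guess, 3.67.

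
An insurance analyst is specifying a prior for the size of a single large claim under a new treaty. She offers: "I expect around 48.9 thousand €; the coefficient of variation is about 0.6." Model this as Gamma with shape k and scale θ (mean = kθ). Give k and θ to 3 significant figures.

For Gamma(k, scale θ): mean = kθ, variance = kθ², so CV = 1/√k.
CV = 0.6, hence k = 1/CV² = 2.78.
Then θ = mean/k = 48.9/2.78 = 17.6.

k ≈ 2.78, θ ≈ 17.6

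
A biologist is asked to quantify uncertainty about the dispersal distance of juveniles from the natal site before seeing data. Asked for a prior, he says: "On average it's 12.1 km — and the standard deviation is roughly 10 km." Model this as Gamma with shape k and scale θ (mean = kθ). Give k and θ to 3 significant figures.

k ≈ 1.46, θ ≈ 8.26

For Gamma(k, scale θ): mean = kθ, variance = kθ², so CV = 1/√k.
CV = SD/mean = 10/12.1 = 0.8264, hence k = 1/CV² = 1.46.
Then θ = mean/k = 12.1/1.46 = 8.26.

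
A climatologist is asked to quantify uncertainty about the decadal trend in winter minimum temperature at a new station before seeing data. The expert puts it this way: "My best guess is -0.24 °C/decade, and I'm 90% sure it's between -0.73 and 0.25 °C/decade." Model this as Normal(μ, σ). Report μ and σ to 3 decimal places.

A symmetric 90% interval runs μ ± z·σ with z = 1.645.
Half-width = 0.49, so σ = 0.49/1.645 = 0.298.
μ is the stated best guess, -0.240.

μ = -0.240, σ = 0.298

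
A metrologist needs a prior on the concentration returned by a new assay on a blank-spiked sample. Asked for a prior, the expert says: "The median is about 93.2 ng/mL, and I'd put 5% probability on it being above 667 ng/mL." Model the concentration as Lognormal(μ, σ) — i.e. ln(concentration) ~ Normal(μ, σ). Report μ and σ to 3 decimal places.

If T ~ Lognormal(μ,σ) then ln T ~ Normal(μ,σ), so the p-quantile of ln T is μ + z_p·σ.
ln(93.2) = 4.535 and ln(667) = 6.503; z_{0.5} = 0, z_{0.95} = 1.645.
σ = (6.503 − 4.535)/(1.645 − (0)) = 1.196.
μ = 4.535 − (0)·1.196 = 4.535.

μ ≈ 4.535, σ ≈ 1.196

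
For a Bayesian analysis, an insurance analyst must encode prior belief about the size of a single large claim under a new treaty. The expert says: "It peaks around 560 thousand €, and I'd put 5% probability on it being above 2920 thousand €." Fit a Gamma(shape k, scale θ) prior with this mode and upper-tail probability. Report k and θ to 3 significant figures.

k ≈ 1.87, θ ≈ 645

Gamma(k,θ) with k>1 has mode (k−1)θ, so θ = 560/(k−1).
Need P(X < 2920) = 0.95 with θ tied to k this way. Start at k = 2, θ = 560: P(X<2920) ≈ 0.966.
Too high — lower k to spread out. Iterating converges to k ≈ 1.87.
Then θ = 560/(1.87−1) ≈ 645.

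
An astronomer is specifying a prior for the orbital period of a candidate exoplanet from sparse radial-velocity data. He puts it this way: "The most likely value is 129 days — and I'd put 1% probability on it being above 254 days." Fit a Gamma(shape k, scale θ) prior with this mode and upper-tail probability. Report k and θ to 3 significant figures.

k ≈ 11.7, θ ≈ 12

Gamma(k,θ) with k>1 has mode (k−1)θ, so θ = 129/(k−1).
Need P(X < 254) = 0.99 with θ tied to k this way. Start at k = 2, θ = 129: P(X<254) ≈ 0.586.
Too low — raise k to concentrate. Iterating converges to k ≈ 11.7.
Then θ = 129/(11.7−1) ≈ 12.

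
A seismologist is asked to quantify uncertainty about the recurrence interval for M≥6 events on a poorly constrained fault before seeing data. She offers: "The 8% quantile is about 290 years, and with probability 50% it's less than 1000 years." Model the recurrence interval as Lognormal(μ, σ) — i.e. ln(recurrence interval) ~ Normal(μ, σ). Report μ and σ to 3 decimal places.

If T ~ Lognormal(μ,σ) then ln T ~ Normal(μ,σ), so the p-quantile of ln T is μ + z_p·σ.
ln(290) = 5.67 and ln(1000) = 6.908; z_{0.08} = -1.405, z_{0.5} = 0.
σ = (6.908 − 5.67)/(0 − (-1.405)) = 0.881.
μ = 5.67 − (-1.405)·0.881 = 6.908.

μ ≈ 6.908, σ ≈ 0.881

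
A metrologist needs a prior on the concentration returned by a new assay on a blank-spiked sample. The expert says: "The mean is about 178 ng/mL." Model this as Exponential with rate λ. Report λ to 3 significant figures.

Exponential mean = 1/λ, so λ = 1/178.0 = 0.00562.

λ ≈ 0.00562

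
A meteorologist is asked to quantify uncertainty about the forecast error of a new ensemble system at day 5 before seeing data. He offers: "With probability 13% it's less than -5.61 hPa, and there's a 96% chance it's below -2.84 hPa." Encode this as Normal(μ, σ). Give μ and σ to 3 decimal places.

μ = -4.526, σ = 0.963

For Normal(μ,σ), the p-quantile is μ + z_p·σ. Here z_{0.13} = -1.126, z_{0.96} = 1.751.
So -5.61 = μ − 1.126σ and -2.84 = μ + 1.751σ.
Subtracting: σ = (-2.84 − -5.61)/(1.751 − (-1.126)) = 0.963.
Then μ = -5.61 − (-1.126)·0.963 = -4.526.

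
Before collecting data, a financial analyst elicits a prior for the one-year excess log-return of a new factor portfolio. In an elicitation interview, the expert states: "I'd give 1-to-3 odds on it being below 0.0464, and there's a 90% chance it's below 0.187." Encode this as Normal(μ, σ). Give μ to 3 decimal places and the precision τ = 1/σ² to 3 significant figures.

The p-quantile of Normal(μ,σ) is μ + z_p·σ, with z_{0.25} = -0.6745 and z_{0.9} = 1.282.
Eliminate σ: μ = (z₂·x₁ − z₁·x₂)/(z₂ − z₁) = (1.282·0.0464 − (-0.6745)·0.187)/1.956 = 0.095.
Then σ = (x₂ − x₁)/(z₂ − z₁) = (0.187 − 0.0464)/1.956 = 0.072.
Precision τ = 1/σ² = 1/0.07188² = 194.

μ = 0.095, τ = 194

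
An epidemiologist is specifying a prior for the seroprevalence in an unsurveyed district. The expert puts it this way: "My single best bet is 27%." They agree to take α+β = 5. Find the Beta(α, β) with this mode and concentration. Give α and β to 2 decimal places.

α = 1.81, β = 3.19

For α,β > 1 the Beta mode is (α−1)/(α+β−2). With α+β = 5, the mode is (α−1)/3.
Set (α−1)/3 = 0.27 → α = 1 + 0.27·3 = 1.81.
β = 5 − α = 3.19.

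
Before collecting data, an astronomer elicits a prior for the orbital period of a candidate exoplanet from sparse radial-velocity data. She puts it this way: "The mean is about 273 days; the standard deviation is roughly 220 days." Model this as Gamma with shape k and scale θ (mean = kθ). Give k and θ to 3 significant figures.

For Gamma(k, scale θ): mean = kθ, variance = kθ², so CV = 1/√k.
CV = SD/mean = 220/273 = 0.8059, hence k = 1/CV² = 1.54.
Then θ = mean/k = 273/1.54 = 177.

k ≈ 1.54, θ ≈ 177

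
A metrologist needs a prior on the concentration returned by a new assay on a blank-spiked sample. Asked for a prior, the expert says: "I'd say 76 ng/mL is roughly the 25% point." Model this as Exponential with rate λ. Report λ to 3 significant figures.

P(T < 76.0) = 1 − e^(−λ·76.0) = 0.25, so λ = −ln(1−0.25)/76.0 = −ln(0.75)/76.0 = 0.00379.

λ ≈ 0.00379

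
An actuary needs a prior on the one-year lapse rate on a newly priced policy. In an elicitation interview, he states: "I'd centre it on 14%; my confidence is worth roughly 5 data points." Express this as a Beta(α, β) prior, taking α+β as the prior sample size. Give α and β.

α = 0.7, β = 4.3

Under the effective-sample-size interpretation, Beta(α, β) has prior mean α/(α+β) and prior sample size α+β.
So α+β = 5 and α/(α+β) = 0.14, giving α = 0.14·5 = 0.7 and β = 5 − 0.7 = 4.3.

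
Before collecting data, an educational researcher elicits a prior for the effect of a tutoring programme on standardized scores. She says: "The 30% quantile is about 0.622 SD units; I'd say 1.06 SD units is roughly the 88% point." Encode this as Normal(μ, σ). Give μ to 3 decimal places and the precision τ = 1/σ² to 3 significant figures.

μ = 0.757, τ = 15.1

The p-quantile of Normal(μ,σ) is μ + z_p·σ, with z_{0.3} = -0.5244 and z_{0.88} = 1.175.
Eliminate σ: μ = (z₂·x₁ − z₁·x₂)/(z₂ − z₁) = (1.175·0.622 − (-0.5244)·1.06)/1.699 = 0.757.
Then σ = (x₂ − x₁)/(z₂ − z₁) = (1.06 − 0.622)/1.699 = 0.258.
Precision τ = 1/σ² = 1/0.2577² = 15.1.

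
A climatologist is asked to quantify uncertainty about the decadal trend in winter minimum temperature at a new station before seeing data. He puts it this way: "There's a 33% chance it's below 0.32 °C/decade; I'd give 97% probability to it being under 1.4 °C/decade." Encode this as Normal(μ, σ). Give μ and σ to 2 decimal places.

μ = 0.52, σ = 0.47

The p-quantile of Normal(μ,σ) is μ + z_p·σ, with z_{0.33} = -0.4399 and z_{0.97} = 1.881.
Eliminate σ: μ = (z₂·x₁ − z₁·x₂)/(z₂ − z₁) = (1.881·0.32 − (-0.4399)·1.4)/2.321 = 0.52.
Then σ = (x₂ − x₁)/(z₂ − z₁) = (1.4 − 0.32)/2.321 = 0.47.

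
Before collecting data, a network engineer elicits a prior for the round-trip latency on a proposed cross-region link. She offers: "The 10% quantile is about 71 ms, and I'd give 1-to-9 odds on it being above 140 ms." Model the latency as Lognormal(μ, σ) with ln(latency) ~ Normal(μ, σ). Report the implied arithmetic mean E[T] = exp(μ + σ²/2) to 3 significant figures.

If T ~ Lognormal(μ,σ) then ln T ~ Normal(μ,σ), so the p-quantile of ln T is μ + z_p·σ.
ln(71) = 4.263 and ln(140) = 4.942; z_{0.1} = -1.282, z_{0.9} = 1.282.
σ = (4.942 − 4.263)/(1.282 − (-1.282)) = 0.265.
μ = 4.263 − (-1.282)·0.265 = 4.602.
E[T] = exp(μ + σ²/2) = exp(4.602 + 0.0351) = 103 ms.

E[T] ≈ 103 ms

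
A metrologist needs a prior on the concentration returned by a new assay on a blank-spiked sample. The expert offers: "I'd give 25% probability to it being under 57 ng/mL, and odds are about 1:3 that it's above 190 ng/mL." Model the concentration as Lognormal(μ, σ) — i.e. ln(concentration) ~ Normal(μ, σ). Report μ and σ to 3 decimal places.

If T ~ Lognormal(μ,σ) then ln T ~ Normal(μ,σ), so the p-quantile of ln T is μ + z_p·σ.
ln(57) = 4.043 and ln(190) = 5.247; z_{0.25} = -0.6745, z_{0.75} = 0.6745.
σ = (5.247 − 4.043)/(0.6745 − (-0.6745)) = 0.893.
μ = 4.043 − (-0.6745)·0.893 = 4.645.

μ ≈ 4.645, σ ≈ 0.893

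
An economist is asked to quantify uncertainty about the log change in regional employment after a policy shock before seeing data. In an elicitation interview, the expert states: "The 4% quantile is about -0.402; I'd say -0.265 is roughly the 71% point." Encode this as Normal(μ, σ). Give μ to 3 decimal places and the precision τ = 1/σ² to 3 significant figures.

The p-quantile of Normal(μ,σ) is μ + z_p·σ, with z_{0.04} = -1.751 and z_{0.71} = 0.5534.
Eliminate σ: μ = (z₂·x₁ − z₁·x₂)/(z₂ − z₁) = (0.5534·-0.402 − (-1.751)·-0.265)/2.304 = -0.298.
Then σ = (x₂ − x₁)/(z₂ − z₁) = (-0.265 − -0.402)/2.304 = 0.059.
Precision τ = 1/σ² = 1/0.05946² = 283.

μ = -0.298, τ = 283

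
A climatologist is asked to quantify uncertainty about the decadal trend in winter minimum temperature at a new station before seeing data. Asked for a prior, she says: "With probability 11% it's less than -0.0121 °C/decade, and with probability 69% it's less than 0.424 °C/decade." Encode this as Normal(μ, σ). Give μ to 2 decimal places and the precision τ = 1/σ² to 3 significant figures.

The p-quantile of Normal(μ,σ) is μ + z_p·σ, with z_{0.11} = -1.227 and z_{0.69} = 0.4959.
Eliminate σ: μ = (z₂·x₁ − z₁·x₂)/(z₂ − z₁) = (0.4959·-0.0121 − (-1.227)·0.424)/1.722 = 0.30.
Then σ = (x₂ − x₁)/(z₂ − z₁) = (0.424 − -0.0121)/1.722 = 0.25.
Precision τ = 1/σ² = 1/0.2532² = 15.6.

μ = 0.30, τ = 15.6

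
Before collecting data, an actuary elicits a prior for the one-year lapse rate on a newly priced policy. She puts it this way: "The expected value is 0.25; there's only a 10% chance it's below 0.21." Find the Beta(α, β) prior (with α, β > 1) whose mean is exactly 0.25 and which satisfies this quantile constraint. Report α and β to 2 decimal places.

With mean 0.25 fixed, write α = 0.25s, β = 0.75s where s = α+β.
Need P(θ < 0.21) = 0.1 under Beta(0.25s, 0.75s). Normal approximation: (q−m)/√(m(1−m)/s) ≈ z_{0.1} = -1.28, so s ≈ 0.25·0.75·(-1.28)²/(0.21−0.25)² = 192.5.
At s = 192.5: P(θ<0.21) ≈ 0.096. Adjusting to match 0.1 gives s ≈ 186.29.
So α = 0.25·186.29 ≈ 46.57, β = 0.75·186.29 ≈ 139.72.

α ≈ 46.57, β ≈ 139.72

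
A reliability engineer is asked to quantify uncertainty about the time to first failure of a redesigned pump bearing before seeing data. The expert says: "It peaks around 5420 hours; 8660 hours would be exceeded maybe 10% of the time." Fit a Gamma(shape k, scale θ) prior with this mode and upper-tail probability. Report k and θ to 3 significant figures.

k ≈ 9.55, θ ≈ 634

Gamma(k,θ) with k>1 has mode (k−1)θ, so θ = 5420/(k−1).
Need P(X < 8660) = 0.9 with θ tied to k this way. Start at k = 2, θ = 5420: P(X<8660) ≈ 0.474.
Too low — raise k to concentrate. Iterating converges to k ≈ 9.55.
Then θ = 5420/(9.55−1) ≈ 634.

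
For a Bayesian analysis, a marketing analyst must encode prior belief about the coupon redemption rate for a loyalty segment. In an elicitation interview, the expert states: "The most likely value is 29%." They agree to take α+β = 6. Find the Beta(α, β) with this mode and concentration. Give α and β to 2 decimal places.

α = 2.16, β = 3.84

For α,β > 1 the Beta mode is (α−1)/(α+β−2). With α+β = 6, the mode is (α−1)/4.
Set (α−1)/4 = 0.29 → α = 1 + 0.29·4 = 2.16.
β = 6 − α = 3.84.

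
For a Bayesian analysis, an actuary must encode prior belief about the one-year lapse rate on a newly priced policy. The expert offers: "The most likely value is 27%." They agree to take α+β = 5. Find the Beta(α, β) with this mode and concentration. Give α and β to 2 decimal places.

α = 1.81, β = 3.19

For α,β > 1 the Beta mode is (α−1)/(α+β−2). With α+β = 5, the mode is (α−1)/3.
Set (α−1)/3 = 0.27 → α = 1 + 0.27·3 = 1.81.
β = 5 − α = 3.19.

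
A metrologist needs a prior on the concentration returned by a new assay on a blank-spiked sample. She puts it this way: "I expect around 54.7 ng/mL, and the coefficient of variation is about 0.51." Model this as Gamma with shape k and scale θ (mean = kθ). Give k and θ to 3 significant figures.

For Gamma(k, scale θ): mean = kθ, variance = kθ², so CV = 1/√k.
CV = 0.51, hence k = 1/CV² = 3.84.
Then θ = mean/k = 54.7/3.84 = 14.2.

k ≈ 3.84, θ ≈ 14.2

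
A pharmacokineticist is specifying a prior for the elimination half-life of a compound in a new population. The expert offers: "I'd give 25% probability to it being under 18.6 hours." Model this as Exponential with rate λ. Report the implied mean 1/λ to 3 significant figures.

mean ≈ 64.7 hours

P(T < 18.6) = 1 − e^(−λ·18.6) = 0.25, so λ = −ln(1−0.25)/18.6 = −ln(0.75)/18.6 = 0.0155.
Mean = 1/λ = 64.7 hours.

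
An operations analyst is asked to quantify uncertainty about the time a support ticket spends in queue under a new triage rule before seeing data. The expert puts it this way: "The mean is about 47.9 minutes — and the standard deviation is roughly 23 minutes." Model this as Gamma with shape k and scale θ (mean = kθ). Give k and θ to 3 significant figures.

k ≈ 4.34, θ ≈ 11

For Gamma(k, scale θ): mean = kθ, variance = kθ², so CV = 1/√k.
CV = SD/mean = 23/47.9 = 0.4802, hence k = 1/CV² = 4.34.
Then θ = mean/k = 47.9/4.34 = 11.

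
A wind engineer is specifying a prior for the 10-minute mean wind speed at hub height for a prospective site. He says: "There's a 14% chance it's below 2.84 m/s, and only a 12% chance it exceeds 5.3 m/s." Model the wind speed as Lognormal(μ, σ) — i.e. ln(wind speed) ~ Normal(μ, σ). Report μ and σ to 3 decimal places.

μ ≈ 1.343, σ ≈ 0.277

If T ~ Lognormal(μ,σ) then ln T ~ Normal(μ,σ), so the p-quantile of ln T is μ + z_p·σ.
ln(2.84) = 1.044 and ln(5.3) = 1.668; z_{0.14} = -1.08, z_{0.88} = 1.175.
σ = (1.668 − 1.044)/(1.175 − (-1.08)) = 0.277.
μ = 1.044 − (-1.08)·0.277 = 1.343.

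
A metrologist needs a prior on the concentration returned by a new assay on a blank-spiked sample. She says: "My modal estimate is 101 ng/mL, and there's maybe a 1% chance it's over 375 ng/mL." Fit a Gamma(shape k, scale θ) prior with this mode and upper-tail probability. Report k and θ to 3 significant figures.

k ≈ 3.48, θ ≈ 40.7

Gamma(k,θ) with k>1 has mode (k−1)θ, so θ = 101/(k−1).
Need P(X < 375) = 0.99 with θ tied to k this way. Start at k = 2, θ = 101: P(X<375) ≈ 0.885.
Too low — raise k to concentrate. Iterating converges to k ≈ 3.48.
Then θ = 101/(3.48−1) ≈ 40.7.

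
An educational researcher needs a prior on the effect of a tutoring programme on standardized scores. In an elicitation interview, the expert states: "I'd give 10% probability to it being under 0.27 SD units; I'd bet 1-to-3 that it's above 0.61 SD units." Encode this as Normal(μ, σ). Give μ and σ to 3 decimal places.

μ = 0.493, σ = 0.174

For Normal(μ,σ), the p-quantile is μ + z_p·σ. Here z_{0.1} = -1.282, z_{0.75} = 0.6745.
So 0.27 = μ − 1.282σ and 0.61 = μ + 0.6745σ.
Subtracting: σ = (0.61 − 0.27)/(0.6745 − (-1.282)) = 0.174.
Then μ = 0.27 − (-1.282)·0.174 = 0.493.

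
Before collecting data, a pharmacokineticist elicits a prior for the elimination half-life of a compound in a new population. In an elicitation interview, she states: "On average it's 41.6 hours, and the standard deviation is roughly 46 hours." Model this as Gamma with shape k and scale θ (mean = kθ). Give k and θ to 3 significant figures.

k ≈ 0.818, θ ≈ 50.9

For Gamma(k, scale θ): mean = kθ, variance = kθ², so CV = 1/√k.
CV = SD/mean = 46/41.6 = 1.106, hence k = 1/CV² = 0.818.
Then θ = mean/k = 41.6/0.818 = 50.9.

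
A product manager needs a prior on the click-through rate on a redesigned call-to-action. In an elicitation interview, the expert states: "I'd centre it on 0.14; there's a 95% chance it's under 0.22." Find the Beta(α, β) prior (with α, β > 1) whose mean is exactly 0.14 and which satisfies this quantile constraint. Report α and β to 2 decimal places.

With mean 0.14 fixed, write α = 0.14s, β = 0.86s where s = α+β.
Need P(θ < 0.22) = 0.95 under Beta(0.14s, 0.86s). Normal approximation: (q−m)/√(m(1−m)/s) ≈ z_{0.95} = 1.64, so s ≈ 0.14·0.86·(1.64)²/(0.22−0.14)² = 50.9.
At s = 50.9: P(θ<0.22) ≈ 0.938. Adjusting to match 0.95 gives s ≈ 59.14.
So α = 0.14·59.14 ≈ 8.28, β = 0.86·59.14 ≈ 50.86.

α ≈ 8.28, β ≈ 50.86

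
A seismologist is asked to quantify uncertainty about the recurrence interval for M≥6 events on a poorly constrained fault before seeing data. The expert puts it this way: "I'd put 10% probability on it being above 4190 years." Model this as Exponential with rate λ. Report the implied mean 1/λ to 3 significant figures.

mean ≈ 1820 years

P(T > 4190.0) = e^(−λ·4190.0) = 0.1, so λ = −ln(0.1)/4190.0 = 0.00055.
Mean = 1/λ = 1820 years.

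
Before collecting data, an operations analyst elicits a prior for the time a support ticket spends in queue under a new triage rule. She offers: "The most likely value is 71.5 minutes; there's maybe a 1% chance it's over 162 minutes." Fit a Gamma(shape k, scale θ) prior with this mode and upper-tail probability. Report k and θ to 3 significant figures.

k ≈ 8.16, θ ≈ 9.98

Gamma(k,θ) with k>1 has mode (k−1)θ, so θ = 71.5/(k−1).
Need P(X < 162) = 0.99 with θ tied to k this way. Start at k = 2, θ = 71.5: P(X<162) ≈ 0.661.
Too low — raise k to concentrate. Iterating converges to k ≈ 8.16.
Then θ = 71.5/(8.16−1) ≈ 9.98.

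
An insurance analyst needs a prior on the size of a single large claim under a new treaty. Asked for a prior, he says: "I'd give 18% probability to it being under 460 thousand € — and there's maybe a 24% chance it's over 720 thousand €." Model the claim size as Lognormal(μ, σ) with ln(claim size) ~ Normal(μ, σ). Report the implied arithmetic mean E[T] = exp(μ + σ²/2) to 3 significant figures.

E[T] ≈ 615 thousand €

If T ~ Lognormal(μ,σ) then ln T ~ Normal(μ,σ), so the p-quantile of ln T is μ + z_p·σ.
ln(460) = 6.131 and ln(720) = 6.579; z_{0.18} = -0.9154, z_{0.76} = 0.7063.
σ = (6.579 − 6.131)/(0.7063 − (-0.9154)) = 0.276.
μ = 6.131 − (-0.9154)·0.276 = 6.384.
E[T] = exp(μ + σ²/2) = exp(6.384 + 0.0382) = 615 thousand €.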